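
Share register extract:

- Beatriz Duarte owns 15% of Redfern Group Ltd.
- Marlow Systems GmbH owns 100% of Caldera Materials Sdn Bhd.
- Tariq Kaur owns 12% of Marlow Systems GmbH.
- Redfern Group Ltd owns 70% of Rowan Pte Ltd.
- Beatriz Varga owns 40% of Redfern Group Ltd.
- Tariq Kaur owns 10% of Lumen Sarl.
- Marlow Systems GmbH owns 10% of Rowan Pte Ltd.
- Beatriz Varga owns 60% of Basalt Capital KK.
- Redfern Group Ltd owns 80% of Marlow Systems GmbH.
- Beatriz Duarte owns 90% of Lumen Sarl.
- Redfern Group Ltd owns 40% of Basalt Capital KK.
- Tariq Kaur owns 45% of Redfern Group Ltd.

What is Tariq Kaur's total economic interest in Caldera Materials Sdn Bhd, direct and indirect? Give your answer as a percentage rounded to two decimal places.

Tariq reaches Caldera along 2 paths.
Via Redfern → Marlow: 45% × 80% × 100% = 36%.
Via Marlow: 12% × 100% = 12%.
Total: 36% + 12% = 48%.
Rounded: 48.00%.

48.00%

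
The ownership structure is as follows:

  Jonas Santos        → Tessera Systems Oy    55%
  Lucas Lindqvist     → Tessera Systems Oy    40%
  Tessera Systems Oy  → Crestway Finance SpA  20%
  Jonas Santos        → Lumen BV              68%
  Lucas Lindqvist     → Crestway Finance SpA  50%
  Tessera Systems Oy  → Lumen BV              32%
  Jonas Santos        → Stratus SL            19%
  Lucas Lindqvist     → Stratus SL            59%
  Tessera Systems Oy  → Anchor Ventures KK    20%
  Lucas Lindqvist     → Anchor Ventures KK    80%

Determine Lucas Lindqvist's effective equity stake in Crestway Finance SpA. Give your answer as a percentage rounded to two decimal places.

Lucas reaches Crestway along 2 paths.
Direct stake: 50% = 50%.
Via Tessera: 40% × 20% = 8%.
Total: 50% + 8% = 58%.
Rounded: 58.00%.

58.00%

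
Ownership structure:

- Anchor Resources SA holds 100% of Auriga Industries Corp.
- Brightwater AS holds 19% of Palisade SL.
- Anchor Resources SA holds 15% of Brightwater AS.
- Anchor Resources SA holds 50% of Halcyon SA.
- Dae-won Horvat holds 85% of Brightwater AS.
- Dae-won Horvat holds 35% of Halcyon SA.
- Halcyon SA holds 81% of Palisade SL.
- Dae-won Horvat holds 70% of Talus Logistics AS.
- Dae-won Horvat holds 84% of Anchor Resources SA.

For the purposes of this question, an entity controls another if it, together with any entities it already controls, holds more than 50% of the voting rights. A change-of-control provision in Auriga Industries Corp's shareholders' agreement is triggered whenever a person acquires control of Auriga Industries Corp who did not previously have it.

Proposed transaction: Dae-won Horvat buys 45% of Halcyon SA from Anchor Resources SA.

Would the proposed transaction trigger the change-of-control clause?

The purchase adds only to Dae-won's holdings (Anchor's stake shrinks), so Dae-won is the only person who could newly come to control Auriga.
Dae-won holds 84% of Anchor, so Dae-won controls Anchor.
Anchor holds 100% of Auriga, so Dae-won controls Auriga.
So Dae-won already controls Auriga before the transaction.
After the purchase, Dae-won's direct stake in Halcyon rises to 35% + 45% = 80%, and Anchor's stake falls to 5%.
Dae-won controlled Auriga already, so this is not a new person acquiring control; every other person's position is unchanged or reduced.
No new person acquires control, so the clause is not triggered.

No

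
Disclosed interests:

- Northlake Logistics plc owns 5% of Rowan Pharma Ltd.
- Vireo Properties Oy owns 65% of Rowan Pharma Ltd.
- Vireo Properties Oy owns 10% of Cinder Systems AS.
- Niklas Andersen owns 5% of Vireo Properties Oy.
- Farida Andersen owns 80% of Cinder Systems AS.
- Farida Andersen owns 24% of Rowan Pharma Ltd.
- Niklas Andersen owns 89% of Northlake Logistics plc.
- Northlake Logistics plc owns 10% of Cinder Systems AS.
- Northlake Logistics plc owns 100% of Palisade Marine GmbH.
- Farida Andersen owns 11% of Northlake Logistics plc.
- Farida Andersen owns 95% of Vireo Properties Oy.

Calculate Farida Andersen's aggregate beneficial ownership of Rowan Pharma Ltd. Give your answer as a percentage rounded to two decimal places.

86.30%

Farida reaches Rowan along 3 paths.
Via Vireo: 95% × 65% = 61.75%.
Via Northlake: 11% × 5% = 0.55%.
Direct stake: 24% = 24%.
Total: 61.75% + 0.55% + 24% = 86.3%.
Rounded: 86.30%.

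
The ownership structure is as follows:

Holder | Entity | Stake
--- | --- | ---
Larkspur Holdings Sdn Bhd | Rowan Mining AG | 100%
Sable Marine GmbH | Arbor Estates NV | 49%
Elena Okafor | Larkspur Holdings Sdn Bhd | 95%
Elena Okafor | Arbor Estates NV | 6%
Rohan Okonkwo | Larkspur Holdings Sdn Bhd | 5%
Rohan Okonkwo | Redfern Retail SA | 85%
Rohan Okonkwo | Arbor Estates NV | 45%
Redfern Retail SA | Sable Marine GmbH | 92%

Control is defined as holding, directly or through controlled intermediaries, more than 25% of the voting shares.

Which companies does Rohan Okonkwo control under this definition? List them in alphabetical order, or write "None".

Arbor Estates NV, Redfern Retail SA, Sable Marine GmbH

Rohan holds 85% of Redfern, so Rohan controls Redfern.
Redfern holds 92% of Sable, so Rohan controls Sable.
Rohan and Sable together hold 45% + 49% = 94% of Arbor, so Rohan controls Arbor.
No other company's threshold is met.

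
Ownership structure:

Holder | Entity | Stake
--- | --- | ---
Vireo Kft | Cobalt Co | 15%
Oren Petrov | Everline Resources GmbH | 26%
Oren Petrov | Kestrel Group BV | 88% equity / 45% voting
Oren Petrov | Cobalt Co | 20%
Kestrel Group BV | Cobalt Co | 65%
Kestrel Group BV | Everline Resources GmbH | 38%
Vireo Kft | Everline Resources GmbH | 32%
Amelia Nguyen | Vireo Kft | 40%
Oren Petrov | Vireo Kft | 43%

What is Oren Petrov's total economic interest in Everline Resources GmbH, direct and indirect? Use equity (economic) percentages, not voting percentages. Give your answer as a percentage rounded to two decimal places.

Oren reaches Everline along 3 paths.
Via Kestrel: 88% × 38% = 33.44%.
Via Vireo: 43% × 32% = 13.76%.
Direct stake: 26% = 26%.
Total: 33.44% + 13.76% + 26% = 73.2%.
Rounded: 73.20%.

73.20%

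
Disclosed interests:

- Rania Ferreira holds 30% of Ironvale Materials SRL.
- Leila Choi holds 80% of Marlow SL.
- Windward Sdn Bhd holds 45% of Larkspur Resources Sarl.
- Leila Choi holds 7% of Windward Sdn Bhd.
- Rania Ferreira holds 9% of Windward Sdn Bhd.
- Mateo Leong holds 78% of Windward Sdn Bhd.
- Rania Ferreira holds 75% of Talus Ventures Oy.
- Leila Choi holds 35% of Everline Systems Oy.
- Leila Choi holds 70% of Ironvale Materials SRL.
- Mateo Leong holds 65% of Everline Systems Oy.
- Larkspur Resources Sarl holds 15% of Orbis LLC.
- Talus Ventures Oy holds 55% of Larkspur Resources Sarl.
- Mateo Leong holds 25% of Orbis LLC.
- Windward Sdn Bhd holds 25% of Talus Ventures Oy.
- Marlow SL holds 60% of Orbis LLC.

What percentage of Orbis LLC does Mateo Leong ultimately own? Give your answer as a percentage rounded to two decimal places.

Mateo reaches Orbis along 3 paths.
Direct stake: 25% = 25%.
Via Windward → Larkspur: 78% × 45% × 15% = 5.265%.
Via Windward → Talus → Larkspur: 78% × 25% × 55% × 15% = 1.60875%.
Total: 25% + 5.265% + 1.60875% = 31.87375%.
Rounded: 31.87%.

31.87%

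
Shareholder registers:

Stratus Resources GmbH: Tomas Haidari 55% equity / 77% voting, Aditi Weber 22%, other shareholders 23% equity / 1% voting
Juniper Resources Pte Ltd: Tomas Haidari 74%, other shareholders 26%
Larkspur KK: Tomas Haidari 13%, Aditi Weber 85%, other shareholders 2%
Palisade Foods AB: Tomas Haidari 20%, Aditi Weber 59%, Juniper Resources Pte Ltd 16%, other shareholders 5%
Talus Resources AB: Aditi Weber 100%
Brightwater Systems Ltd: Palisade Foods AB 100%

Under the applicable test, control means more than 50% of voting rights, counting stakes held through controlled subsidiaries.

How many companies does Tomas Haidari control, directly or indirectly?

2

Tomas holds 77% of Stratus, so Tomas controls Stratus.
Tomas holds 74% of Juniper, so Tomas controls Juniper.
No other company's threshold is met.
Tomas controls 2 companies.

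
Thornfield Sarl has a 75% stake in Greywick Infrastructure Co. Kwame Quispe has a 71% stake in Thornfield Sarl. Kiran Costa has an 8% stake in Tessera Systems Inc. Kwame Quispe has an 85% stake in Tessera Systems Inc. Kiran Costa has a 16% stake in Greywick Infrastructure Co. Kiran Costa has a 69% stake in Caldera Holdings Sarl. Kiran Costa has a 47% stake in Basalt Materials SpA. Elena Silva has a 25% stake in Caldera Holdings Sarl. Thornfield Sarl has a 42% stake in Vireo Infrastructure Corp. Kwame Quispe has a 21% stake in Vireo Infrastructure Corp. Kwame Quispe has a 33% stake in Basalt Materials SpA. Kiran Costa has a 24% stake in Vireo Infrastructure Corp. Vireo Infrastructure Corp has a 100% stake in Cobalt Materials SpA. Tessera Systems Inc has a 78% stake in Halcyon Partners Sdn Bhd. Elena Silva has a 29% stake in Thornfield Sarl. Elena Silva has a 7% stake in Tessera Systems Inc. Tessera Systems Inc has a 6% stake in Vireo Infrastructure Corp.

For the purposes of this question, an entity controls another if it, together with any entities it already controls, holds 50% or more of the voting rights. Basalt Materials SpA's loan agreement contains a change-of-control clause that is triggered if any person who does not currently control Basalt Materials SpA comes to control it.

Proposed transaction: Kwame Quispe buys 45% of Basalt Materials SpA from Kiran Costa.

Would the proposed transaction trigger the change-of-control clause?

The purchase adds only to Kwame's holdings (Kiran's stake shrinks), so Kwame is the only person who could newly come to control Basalt.
Kwame holds 85% of Tessera, so Kwame controls Tessera.
Kwame holds 71% of Thornfield, so Kwame controls Thornfield.
Tessera and Thornfield and Kwame together hold 6% + 42% + 21% = 69% of Vireo, so Kwame controls Vireo.
Thornfield holds 75% of Greywick, so Kwame controls Greywick.
Tessera holds 78% of Halcyon, so Kwame controls Halcyon.
Vireo holds 100% of Cobalt, so Kwame controls Cobalt.
In Basalt, Kwame's side holds only 33%, not ≥ 50%.
So before the transaction, Kwame does not control Basalt.
After the purchase, Kwame's direct stake in Basalt rises to 33% + 45% = 78%, and Kiran's stake falls to 2%.
Kwame holds 78% of Basalt, so Kwame controls Basalt.
Kwame did not control Basalt before and does after, so the clause is triggered.

Yes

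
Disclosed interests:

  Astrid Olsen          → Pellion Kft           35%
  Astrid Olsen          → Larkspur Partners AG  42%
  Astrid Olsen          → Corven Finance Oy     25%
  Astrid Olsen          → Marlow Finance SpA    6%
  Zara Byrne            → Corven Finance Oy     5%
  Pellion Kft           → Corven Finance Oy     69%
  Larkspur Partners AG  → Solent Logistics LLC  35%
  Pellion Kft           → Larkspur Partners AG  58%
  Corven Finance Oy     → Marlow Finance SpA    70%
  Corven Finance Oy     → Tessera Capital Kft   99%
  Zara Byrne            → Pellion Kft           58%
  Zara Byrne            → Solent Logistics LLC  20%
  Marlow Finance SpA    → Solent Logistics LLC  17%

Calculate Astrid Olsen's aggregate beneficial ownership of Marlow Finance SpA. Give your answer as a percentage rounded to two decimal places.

Astrid reaches Marlow along 3 paths.
Direct stake: 6% = 6%.
Via Corven: 25% × 70% = 17.5%.
Via Pellion → Corven: 35% × 69% × 70% = 16.905%.
Total: 6% + 17.5% + 16.905% = 40.405%.
Rounded: 40.41%.

40.41%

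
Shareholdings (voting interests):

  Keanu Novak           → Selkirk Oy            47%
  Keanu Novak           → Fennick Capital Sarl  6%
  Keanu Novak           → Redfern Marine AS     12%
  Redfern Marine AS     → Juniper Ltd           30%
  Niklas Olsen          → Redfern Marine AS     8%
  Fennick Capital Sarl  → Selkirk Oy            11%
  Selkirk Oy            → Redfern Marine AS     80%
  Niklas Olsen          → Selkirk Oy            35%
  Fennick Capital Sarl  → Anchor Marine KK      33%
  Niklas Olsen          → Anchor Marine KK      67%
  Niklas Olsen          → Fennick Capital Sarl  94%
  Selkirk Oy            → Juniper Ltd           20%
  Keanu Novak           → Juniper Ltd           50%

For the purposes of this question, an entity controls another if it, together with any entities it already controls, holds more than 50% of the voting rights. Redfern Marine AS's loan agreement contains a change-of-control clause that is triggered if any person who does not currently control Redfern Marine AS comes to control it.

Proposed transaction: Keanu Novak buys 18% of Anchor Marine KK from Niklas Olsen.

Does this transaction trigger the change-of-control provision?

The purchase adds only to Keanu's holdings (Niklas's stake shrinks), so Keanu is the only person who could newly come to control Redfern.
Keanu's largest direct stake is 50% in Juniper, which does not meet the threshold, so Keanu controls no company.
In Redfern, Keanu's side holds only 12%, not > 50%.
So before the transaction, Keanu does not control Redfern.
After the purchase, Keanu holds 18% of Anchor directly, and Niklas's stake falls to 49%.
Keanu's side now holds 18% of Anchor, not > 50%, so Keanu still does not control Anchor.
After the transaction, Keanu's side holds 12% of Redfern, not > 50%, so Keanu still does not control Redfern.
No new person acquires control, so the clause is not triggered.

No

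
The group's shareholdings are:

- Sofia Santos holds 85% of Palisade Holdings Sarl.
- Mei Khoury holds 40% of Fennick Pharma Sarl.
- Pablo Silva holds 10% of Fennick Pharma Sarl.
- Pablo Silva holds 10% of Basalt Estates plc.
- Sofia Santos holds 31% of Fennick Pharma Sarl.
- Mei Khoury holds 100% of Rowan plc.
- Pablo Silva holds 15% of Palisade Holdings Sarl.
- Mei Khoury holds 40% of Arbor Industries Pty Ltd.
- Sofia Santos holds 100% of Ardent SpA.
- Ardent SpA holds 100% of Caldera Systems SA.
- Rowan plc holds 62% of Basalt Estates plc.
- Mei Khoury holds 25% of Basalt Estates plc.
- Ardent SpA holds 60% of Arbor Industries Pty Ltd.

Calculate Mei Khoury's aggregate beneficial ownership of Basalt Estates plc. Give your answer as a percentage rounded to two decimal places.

87.00%

Mei reaches Basalt along 2 paths.
Direct stake: 25% = 25%.
Via Rowan: 100% × 62% = 62%.
Total: 25% + 62% = 87%.
Rounded: 87.00%.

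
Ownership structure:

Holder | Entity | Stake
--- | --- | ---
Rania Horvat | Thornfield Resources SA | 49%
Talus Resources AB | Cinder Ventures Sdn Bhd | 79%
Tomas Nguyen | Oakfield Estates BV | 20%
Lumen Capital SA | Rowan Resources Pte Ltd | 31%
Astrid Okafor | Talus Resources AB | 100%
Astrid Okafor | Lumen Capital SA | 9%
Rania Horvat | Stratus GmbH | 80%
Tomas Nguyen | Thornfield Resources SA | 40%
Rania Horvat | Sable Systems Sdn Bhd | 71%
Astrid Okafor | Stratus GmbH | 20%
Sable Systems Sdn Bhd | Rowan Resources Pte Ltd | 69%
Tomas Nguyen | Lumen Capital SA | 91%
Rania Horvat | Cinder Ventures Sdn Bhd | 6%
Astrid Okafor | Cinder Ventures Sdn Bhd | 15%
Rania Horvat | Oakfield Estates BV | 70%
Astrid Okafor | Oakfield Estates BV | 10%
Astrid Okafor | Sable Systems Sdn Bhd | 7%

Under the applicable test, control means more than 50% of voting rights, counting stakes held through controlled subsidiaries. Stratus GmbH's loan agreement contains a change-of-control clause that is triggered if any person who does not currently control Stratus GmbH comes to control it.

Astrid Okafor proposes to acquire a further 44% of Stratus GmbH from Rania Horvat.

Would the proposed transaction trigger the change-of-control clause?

The purchase adds only to Astrid's holdings (Rania's stake shrinks), so Astrid is the only person who could newly come to control Stratus.
Astrid holds 100% of Talus, so Astrid controls Talus.
Talus and Astrid together hold 79% + 15% = 94% of Cinder, so Astrid controls Cinder.
In Stratus, Astrid's side holds only 20%, not > 50%.
So before the transaction, Astrid does not control Stratus.
After the purchase, Astrid's direct stake in Stratus rises to 20% + 44% = 64%, and Rania's stake falls to 36%.
Astrid holds 64% of Stratus, so Astrid controls Stratus.
Astrid did not control Stratus before and does after, so the clause is triggered.

Yes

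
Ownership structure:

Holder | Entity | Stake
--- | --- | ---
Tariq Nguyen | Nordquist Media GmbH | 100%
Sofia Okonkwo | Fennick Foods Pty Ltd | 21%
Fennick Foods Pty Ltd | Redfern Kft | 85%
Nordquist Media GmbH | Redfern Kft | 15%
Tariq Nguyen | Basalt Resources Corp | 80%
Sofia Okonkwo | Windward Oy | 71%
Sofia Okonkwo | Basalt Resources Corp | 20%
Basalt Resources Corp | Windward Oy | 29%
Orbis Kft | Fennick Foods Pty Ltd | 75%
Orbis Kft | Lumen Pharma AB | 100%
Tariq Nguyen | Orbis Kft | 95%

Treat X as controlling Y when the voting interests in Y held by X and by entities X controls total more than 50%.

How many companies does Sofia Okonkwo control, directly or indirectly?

Sofia holds 71% of Windward, so Sofia controls Windward.
No other company's threshold is met.
Sofia controls 1 company.

1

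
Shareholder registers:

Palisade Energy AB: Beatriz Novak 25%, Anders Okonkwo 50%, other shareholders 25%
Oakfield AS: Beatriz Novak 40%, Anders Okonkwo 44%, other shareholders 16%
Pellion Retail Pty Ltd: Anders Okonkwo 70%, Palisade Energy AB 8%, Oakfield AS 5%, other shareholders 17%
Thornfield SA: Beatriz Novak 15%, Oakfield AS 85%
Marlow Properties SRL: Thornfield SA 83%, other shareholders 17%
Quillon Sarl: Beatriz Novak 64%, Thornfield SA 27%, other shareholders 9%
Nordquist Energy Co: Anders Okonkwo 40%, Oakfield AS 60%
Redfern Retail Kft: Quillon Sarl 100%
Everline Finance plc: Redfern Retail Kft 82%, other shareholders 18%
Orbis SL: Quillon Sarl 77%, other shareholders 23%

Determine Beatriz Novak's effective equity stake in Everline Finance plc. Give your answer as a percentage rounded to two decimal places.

63.33%

Beatriz reaches Everline along 3 paths.
Via Quillon → Redfern: 64% × 100% × 82% = 52.48%.
Via Thornfield → Quillon → Redfern: 15% × 27% × 100% × 82% = 3.321%.
Via Oakfield → Thornfield → Quillon → Redfern: 40% × 85% × 27% × 100% × 82% = 7.5276%.
Total: 52.48% + 3.321% + 7.5276% = 63.3286%.
Rounded: 63.33%.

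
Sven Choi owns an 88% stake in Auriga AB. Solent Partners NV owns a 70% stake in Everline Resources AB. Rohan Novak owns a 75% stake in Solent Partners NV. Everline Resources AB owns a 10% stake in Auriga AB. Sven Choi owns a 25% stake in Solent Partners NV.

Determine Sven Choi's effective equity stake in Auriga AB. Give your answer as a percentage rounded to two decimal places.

89.75%

Sven reaches Auriga along 2 paths.
Direct stake: 88% = 88%.
Via Solent → Everline: 25% × 70% × 10% = 1.75%.
Total: 88% + 1.75% = 89.75%.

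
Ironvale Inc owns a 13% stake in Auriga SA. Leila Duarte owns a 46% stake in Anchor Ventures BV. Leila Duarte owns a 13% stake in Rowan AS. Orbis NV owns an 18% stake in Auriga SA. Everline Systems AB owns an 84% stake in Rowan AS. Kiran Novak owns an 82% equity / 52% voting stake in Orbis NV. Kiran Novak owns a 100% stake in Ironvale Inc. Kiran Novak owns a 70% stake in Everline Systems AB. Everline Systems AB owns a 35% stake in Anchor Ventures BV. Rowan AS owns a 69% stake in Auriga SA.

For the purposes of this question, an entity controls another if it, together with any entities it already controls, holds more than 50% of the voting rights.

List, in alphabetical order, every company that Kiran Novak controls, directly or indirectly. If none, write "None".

Auriga SA, Everline Systems AB, Ironvale Inc, Orbis NV, Rowan AS

Kiran holds 70% of Everline, so Kiran controls Everline.
Kiran holds 52% of Orbis, so Kiran controls Orbis.
Everline holds 84% of Rowan, so Kiran controls Rowan.
Kiran holds 100% of Ironvale, so Kiran controls Ironvale.
Ironvale and Orbis and Rowan together hold 13% + 18% + 69% = 100% of Auriga, so Kiran controls Auriga.
No other company's threshold is met.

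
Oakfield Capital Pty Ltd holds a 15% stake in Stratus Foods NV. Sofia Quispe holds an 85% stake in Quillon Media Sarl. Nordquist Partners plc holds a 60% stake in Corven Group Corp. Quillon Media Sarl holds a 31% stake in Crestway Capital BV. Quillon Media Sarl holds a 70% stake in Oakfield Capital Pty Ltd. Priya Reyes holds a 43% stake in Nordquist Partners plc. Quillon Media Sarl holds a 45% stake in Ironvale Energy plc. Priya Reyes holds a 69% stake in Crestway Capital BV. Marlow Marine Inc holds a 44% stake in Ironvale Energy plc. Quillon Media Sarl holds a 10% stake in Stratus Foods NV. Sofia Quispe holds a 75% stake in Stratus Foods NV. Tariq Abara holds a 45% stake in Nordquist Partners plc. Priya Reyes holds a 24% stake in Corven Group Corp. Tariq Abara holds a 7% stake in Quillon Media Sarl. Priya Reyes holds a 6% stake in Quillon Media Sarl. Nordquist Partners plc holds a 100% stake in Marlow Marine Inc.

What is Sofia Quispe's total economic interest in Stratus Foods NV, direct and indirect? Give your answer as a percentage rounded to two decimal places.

92.43%

Sofia reaches Stratus along 3 paths.
Via Quillon → Oakfield: 85% × 70% × 15% = 8.925%.
Via Quillon: 85% × 10% = 8.5%.
Direct stake: 75% = 75%.
Total: 8.925% + 8.5% + 75% = 92.425%.
Rounded: 92.43%.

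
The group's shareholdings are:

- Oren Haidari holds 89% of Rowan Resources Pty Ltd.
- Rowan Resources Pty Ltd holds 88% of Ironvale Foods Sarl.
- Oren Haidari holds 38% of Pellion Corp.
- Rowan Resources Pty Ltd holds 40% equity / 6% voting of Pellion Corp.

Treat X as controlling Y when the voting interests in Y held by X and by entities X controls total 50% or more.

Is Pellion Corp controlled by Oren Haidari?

Oren holds 89% of Rowan, so Oren controls Rowan.
Rowan holds 88% of Ironvale, so Oren controls Ironvale.
In Pellion, Oren's side holds only 6% + 38% = 44%, not ≥ 50%.
So Oren does not control Pellion.

No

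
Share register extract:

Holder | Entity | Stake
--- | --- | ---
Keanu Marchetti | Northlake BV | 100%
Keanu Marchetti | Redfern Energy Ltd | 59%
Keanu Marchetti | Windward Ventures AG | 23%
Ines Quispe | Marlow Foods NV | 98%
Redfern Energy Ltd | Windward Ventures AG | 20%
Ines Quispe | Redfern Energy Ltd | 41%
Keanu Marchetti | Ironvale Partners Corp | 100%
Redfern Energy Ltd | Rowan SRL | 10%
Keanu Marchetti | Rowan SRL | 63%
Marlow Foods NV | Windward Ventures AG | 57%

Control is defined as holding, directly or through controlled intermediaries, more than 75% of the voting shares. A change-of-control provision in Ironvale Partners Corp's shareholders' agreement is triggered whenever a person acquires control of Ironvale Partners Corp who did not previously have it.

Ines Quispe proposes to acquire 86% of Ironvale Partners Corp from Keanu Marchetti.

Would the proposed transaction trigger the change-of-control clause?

Yes

The purchase adds only to Ines's holdings (Keanu's stake shrinks), so Ines is the only person who could newly come to control Ironvale.
Ines holds 98% of Marlow, so Ines controls Marlow.
Neither Ines nor any entity Ines controls holds any voting interest in Ironvale.
So before the transaction, Ines does not control Ironvale.
After the purchase, Ines holds 86% of Ironvale directly, and Keanu's stake falls to 14%.
Ines holds 86% of Ironvale, so Ines controls Ironvale.
Ines did not control Ironvale before and does after, so the clause is triggered.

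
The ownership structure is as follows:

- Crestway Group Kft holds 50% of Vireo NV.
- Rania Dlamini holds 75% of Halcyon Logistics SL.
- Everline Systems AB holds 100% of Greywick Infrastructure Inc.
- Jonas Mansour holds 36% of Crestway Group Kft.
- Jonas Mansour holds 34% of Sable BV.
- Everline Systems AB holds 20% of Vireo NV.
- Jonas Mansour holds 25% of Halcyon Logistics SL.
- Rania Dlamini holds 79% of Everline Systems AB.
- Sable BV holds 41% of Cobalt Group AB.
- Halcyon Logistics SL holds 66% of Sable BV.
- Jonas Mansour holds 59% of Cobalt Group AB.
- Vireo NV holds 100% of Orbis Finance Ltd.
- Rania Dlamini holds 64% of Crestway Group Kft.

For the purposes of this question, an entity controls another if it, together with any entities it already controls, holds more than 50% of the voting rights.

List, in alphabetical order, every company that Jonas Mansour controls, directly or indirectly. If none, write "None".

Jonas holds 59% of Cobalt, so Jonas controls Cobalt.
No other company's threshold is met.

Cobalt Group AB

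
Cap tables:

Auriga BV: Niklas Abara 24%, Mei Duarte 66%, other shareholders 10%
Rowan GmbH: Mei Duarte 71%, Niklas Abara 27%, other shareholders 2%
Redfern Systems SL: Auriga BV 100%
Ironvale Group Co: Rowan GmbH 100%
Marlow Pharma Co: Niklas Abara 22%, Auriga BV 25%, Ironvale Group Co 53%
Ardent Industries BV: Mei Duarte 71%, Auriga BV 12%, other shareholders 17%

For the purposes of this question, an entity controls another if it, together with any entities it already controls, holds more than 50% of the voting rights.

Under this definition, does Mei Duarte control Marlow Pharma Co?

Yes

Mei holds 71% of Rowan, so Mei controls Rowan.
Rowan holds 100% of Ironvale, so Mei controls Ironvale.
Mei holds 66% of Auriga, so Mei controls Auriga.
Auriga and Ironvale together hold 25% + 53% = 78% of Marlow, so Mei controls Marlow.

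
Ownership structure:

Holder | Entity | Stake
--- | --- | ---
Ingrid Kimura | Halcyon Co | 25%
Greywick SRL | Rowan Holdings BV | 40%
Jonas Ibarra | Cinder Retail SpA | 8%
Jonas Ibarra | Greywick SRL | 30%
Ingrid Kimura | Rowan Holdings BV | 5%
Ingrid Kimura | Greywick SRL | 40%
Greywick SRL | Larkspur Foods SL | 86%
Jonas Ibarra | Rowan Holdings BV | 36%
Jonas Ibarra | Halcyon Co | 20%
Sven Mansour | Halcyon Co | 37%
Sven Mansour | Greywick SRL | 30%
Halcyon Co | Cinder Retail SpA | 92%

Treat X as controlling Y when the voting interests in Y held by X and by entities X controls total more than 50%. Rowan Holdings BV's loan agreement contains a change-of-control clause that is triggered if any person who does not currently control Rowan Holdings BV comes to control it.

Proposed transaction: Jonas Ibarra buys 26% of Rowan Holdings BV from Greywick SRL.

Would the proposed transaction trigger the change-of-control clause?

The purchase adds only to Jonas's holdings (Greywick's stake shrinks), so Jonas is the only person who could newly come to control Rowan.
Jonas's largest direct stake is 36% in Rowan, which does not meet the threshold, so Jonas controls no company.
In Rowan, Jonas's side holds only 36%, not > 50%.
So before the transaction, Jonas does not control Rowan.
After the purchase, Jonas's direct stake in Rowan rises to 36% + 26% = 62%, and Greywick's stake falls to 14%.
Jonas holds 62% of Rowan, so Jonas controls Rowan.
Jonas did not control Rowan before and does after, so the clause is triggered.

Yes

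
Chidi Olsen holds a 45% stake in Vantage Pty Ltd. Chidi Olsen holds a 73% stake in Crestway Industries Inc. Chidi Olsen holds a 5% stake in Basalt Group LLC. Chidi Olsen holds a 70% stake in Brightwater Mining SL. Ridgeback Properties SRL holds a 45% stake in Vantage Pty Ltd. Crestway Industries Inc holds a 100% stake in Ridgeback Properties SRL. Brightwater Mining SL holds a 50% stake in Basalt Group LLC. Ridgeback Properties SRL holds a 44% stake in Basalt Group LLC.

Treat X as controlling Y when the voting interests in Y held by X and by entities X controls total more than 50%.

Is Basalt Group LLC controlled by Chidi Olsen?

Chidi holds 73% of Crestway, so Chidi controls Crestway.
Crestway holds 100% of Ridgeback, so Chidi controls Ridgeback.
Chidi holds 70% of Brightwater, so Chidi controls Brightwater.
Brightwater and Ridgeback and Chidi together hold 50% + 44% + 5% = 99% of Basalt, so Chidi controls Basalt.

Yes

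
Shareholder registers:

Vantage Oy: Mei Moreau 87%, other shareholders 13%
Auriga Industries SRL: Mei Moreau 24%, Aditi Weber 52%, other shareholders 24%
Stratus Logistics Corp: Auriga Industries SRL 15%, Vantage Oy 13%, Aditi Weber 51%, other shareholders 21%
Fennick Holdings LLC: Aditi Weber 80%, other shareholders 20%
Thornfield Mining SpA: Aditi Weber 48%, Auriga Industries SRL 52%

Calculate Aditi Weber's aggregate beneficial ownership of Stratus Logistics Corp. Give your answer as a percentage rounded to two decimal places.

58.80%

Aditi reaches Stratus along 2 paths.
Via Auriga: 52% × 15% = 7.8%.
Direct stake: 51% = 51%.
Total: 7.8% + 51% = 58.8%.
Rounded: 58.80%.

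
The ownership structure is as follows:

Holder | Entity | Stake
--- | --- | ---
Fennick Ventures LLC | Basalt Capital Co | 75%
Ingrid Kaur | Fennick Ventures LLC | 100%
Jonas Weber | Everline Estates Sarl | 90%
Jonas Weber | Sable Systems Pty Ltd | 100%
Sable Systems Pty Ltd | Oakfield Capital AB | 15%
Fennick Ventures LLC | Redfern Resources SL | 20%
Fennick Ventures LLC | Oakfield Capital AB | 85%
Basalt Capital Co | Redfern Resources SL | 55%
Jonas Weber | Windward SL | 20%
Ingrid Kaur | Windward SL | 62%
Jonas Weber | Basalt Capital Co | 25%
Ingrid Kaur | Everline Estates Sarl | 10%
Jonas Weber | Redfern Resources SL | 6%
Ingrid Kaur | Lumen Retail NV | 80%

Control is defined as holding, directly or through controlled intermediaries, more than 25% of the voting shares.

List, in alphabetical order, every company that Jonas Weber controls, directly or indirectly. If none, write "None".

Everline Estates Sarl, Sable Systems Pty Ltd

Jonas holds 90% of Everline, so Jonas controls Everline.
Jonas holds 100% of Sable, so Jonas controls Sable.
No other company's threshold is met.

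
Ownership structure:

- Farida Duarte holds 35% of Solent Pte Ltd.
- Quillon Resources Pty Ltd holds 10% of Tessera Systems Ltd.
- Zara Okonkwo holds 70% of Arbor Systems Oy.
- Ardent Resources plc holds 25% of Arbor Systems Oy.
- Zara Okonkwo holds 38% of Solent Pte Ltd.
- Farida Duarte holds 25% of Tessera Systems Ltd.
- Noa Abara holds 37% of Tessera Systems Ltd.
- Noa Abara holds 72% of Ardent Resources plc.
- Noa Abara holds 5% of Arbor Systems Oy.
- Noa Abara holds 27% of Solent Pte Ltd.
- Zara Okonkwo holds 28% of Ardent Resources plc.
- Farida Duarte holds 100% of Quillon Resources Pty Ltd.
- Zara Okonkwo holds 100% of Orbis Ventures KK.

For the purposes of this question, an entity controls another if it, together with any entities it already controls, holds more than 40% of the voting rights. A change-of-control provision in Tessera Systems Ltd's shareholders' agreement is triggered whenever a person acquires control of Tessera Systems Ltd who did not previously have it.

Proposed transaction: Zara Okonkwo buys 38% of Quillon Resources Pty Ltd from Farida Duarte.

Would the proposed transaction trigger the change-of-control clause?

No

The purchase adds only to Zara's holdings (Farida's stake shrinks), so Zara is the only person who could newly come to control Tessera.
Zara holds 100% of Orbis, so Zara controls Orbis.
Zara holds 70% of Arbor, so Zara controls Arbor.
Neither Zara nor any entity Zara controls holds any voting interest in Tessera.
So before the transaction, Zara does not control Tessera.
After the purchase, Zara holds 38% of Quillon directly, and Farida's stake falls to 62%.
Zara's side now holds 38% of Quillon, not > 40%, so Zara still does not control Quillon.
After the transaction, neither Zara nor any entity Zara controls holds a voting interest in Tessera, so Zara still does not control it.
No new person acquires control, so the clause is not triggered.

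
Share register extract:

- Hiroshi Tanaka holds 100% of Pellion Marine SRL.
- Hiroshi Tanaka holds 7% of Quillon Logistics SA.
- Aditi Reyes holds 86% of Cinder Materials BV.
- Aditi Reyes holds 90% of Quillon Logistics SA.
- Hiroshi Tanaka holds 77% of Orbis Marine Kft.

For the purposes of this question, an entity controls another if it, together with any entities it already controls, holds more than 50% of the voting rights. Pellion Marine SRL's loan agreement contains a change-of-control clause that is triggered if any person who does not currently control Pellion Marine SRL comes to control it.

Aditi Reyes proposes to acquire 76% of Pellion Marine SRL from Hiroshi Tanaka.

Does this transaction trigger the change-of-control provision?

Yes

The purchase adds only to Aditi's holdings (Hiroshi's stake shrinks), so Aditi is the only person who could newly come to control Pellion.
Aditi holds 86% of Cinder, so Aditi controls Cinder.
Aditi holds 90% of Quillon, so Aditi controls Quillon.
Neither Aditi nor any entity Aditi controls holds any voting interest in Pellion.
So before the transaction, Aditi does not control Pellion.
After the purchase, Aditi holds 76% of Pellion directly, and Hiroshi's stake falls to 24%.
Aditi holds 76% of Pellion, so Aditi controls Pellion.
Aditi did not control Pellion before and does after, so the clause is triggered.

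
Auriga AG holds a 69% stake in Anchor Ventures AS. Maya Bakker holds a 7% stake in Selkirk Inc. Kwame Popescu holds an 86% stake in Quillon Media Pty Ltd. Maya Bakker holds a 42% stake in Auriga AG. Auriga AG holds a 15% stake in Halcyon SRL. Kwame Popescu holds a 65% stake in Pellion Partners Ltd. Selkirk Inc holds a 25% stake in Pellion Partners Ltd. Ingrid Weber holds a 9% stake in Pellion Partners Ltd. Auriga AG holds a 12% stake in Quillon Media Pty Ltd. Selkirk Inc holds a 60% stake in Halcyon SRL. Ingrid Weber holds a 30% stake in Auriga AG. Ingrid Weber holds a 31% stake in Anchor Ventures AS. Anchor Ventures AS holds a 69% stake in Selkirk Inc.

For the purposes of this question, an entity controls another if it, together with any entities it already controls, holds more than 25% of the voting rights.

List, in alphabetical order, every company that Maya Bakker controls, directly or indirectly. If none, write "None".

Anchor Ventures AS, Auriga AG, Halcyon SRL, Selkirk Inc

Maya holds 42% of Auriga, so Maya controls Auriga.
Auriga holds 69% of Anchor, so Maya controls Anchor.
Maya and Anchor together hold 7% + 69% = 76% of Selkirk, so Maya controls Selkirk.
Auriga and Selkirk together hold 15% + 60% = 75% of Halcyon, so Maya controls Halcyon.
No other company's threshold is met.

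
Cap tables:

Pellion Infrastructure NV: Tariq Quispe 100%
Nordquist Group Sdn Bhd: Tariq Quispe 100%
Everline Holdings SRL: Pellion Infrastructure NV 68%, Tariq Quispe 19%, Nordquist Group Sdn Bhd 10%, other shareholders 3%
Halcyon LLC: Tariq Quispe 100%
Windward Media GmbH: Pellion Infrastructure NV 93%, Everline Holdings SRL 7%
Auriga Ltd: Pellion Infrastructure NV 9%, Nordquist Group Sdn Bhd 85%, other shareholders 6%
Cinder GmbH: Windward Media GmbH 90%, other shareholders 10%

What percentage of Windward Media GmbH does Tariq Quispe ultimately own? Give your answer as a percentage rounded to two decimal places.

99.79%

Tariq reaches Windward along 4 paths.
Via Pellion: 100% × 93% = 93%.
Via Pellion → Everline: 100% × 68% × 7% = 4.76%.
Via Everline: 19% × 7% = 1.33%.
Via Nordquist → Everline: 100% × 10% × 7% = 0.7%.
Total: 93% + 4.76% + 1.33% + 0.7% = 99.79%.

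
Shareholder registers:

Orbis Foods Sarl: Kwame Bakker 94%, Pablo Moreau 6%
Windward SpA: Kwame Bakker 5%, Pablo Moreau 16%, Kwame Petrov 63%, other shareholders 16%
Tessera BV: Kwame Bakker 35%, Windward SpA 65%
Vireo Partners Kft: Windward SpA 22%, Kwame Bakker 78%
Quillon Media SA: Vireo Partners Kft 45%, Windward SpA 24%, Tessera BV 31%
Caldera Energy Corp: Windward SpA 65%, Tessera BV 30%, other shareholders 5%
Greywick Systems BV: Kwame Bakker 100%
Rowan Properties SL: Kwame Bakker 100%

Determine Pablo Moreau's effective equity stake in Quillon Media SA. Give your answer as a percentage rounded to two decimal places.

8.65%

Pablo reaches Quillon along 3 paths.
Via Windward → Vireo: 16% × 22% × 45% = 1.584%.
Via Windward: 16% × 24% = 3.84%.
Via Windward → Tessera: 16% × 65% × 31% = 3.224%.
Total: 1.584% + 3.84% + 3.224% = 8.648%.
Rounded: 8.65%.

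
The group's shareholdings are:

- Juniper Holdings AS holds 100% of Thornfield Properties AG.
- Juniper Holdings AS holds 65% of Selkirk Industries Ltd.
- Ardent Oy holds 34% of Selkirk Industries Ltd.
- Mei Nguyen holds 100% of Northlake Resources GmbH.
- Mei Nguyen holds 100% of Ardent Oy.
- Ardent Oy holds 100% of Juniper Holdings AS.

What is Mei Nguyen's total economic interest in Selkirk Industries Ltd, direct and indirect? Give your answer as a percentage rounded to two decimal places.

Mei reaches Selkirk along 2 paths.
Via Ardent → Juniper: 100% × 100% × 65% = 65%.
Via Ardent: 100% × 34% = 34%.
Total: 65% + 34% = 99%.
Rounded: 99.00%.

99.00%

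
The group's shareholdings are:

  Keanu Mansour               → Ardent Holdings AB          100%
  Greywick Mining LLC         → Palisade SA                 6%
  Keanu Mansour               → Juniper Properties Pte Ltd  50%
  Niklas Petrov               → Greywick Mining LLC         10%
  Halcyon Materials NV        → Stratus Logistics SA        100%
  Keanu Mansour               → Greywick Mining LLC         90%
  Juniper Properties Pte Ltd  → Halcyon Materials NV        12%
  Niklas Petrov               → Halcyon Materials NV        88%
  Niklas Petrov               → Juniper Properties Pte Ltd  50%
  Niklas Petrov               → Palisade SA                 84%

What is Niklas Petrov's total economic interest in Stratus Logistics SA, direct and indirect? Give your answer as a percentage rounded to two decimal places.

Niklas reaches Stratus along 2 paths.
Via Juniper → Halcyon: 50% × 12% × 100% = 6%.
Via Halcyon: 88% × 100% = 88%.
Total: 6% + 88% = 94%.
Rounded: 94.00%.

94.00%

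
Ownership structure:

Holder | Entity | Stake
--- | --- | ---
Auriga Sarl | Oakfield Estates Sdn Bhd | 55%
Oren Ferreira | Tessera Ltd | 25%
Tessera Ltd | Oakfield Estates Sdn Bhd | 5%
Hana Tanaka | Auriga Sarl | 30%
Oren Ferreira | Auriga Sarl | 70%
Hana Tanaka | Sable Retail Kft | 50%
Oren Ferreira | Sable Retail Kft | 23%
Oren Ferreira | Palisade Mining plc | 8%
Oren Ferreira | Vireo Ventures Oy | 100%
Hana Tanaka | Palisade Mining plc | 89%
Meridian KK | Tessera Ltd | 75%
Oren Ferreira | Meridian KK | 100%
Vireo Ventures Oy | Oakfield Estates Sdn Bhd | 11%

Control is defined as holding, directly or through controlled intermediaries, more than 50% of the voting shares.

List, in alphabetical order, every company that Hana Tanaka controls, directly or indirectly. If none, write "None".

Palisade Mining plc

Hana holds 89% of Palisade, so Hana controls Palisade.
No other company's threshold is met.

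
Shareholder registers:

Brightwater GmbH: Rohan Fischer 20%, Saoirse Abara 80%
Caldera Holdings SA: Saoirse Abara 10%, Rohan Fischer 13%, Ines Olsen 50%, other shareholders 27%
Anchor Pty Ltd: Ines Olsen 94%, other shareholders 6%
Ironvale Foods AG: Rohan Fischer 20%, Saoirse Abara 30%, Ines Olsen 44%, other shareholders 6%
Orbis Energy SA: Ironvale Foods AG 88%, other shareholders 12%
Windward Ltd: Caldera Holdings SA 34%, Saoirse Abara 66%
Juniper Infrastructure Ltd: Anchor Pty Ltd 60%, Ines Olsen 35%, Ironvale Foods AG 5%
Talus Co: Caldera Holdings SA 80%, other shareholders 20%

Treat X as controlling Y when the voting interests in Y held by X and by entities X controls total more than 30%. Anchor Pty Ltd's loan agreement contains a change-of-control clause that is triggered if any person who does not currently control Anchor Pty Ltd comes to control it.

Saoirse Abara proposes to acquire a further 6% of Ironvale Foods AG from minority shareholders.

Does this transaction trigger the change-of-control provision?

The purchase changes only Saoirse's holdings, so Saoirse is the only person who could newly come to control Anchor.
Saoirse holds 80% of Brightwater, so Saoirse controls Brightwater.
Saoirse holds 66% of Windward, so Saoirse controls Windward.
Neither Saoirse nor any entity Saoirse controls holds any voting interest in Anchor.
So before the transaction, Saoirse does not control Anchor.
After the purchase, Saoirse's direct stake in Ironvale rises to 30% + 6% = 36%.
Saoirse holds 36% of Ironvale, so Saoirse controls Ironvale.
Ironvale holds 88% of Orbis, so Saoirse controls Orbis.
After the transaction, neither Saoirse nor any entity Saoirse controls holds a voting interest in Anchor, so Saoirse still does not control it.
No new person acquires control, so the clause is not triggered.

No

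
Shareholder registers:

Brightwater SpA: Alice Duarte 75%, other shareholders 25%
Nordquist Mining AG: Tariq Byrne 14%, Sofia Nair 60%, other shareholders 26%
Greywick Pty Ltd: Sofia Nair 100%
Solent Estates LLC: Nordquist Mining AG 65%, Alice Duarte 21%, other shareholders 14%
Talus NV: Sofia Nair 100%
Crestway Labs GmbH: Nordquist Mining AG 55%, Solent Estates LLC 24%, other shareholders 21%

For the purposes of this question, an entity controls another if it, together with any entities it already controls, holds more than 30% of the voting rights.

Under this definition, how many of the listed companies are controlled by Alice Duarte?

1

Alice holds 75% of Brightwater, so Alice controls Brightwater.
No other company's threshold is met.
Alice controls 1 company.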